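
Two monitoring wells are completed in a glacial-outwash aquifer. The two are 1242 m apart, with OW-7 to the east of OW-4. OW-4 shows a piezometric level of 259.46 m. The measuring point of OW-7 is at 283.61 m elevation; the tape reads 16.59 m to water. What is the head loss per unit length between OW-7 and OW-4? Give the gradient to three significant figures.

i ≈ 0.00609 m/m

Total head at OW-4: h = 259.46 m (water level in the piezometer is the total head).
Total head at OW-7: h = 283.61 − 16.59 = 267.02 m.
Head difference: h(OW-4) − h(OW-7) = 259.46 − 267.02 = -7.56 m.
Hydraulic gradient: i = |Δh| / L = 7.56 / 1242 = 0.00609.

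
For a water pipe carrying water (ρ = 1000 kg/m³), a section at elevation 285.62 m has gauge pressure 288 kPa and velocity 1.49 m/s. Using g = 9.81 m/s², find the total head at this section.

h ≈ 315.09 m

Pressure head ψ = P/(ρg) = 288×1000 / (1000 × 9.81) = 29.36 m.
Velocity head = v²/(2g) = 1.49² / (2 × 9.81) = 0.113 m.
h = z + ψ + v²/(2g) = 285.62 + 29.36 + 0.113 = 315.09 m.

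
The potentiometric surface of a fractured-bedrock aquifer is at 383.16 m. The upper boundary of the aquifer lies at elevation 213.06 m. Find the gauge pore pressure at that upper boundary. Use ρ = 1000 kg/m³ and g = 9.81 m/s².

Pressure head at the aquifer top: ψ = h − z = 383.16 − 213.06 = 170.10 m.
P = ρgψ = 1000 × 9.81 × 170.10 = 1668681 Pa ≈ 1670 kPa.

P ≈ 1670 kPa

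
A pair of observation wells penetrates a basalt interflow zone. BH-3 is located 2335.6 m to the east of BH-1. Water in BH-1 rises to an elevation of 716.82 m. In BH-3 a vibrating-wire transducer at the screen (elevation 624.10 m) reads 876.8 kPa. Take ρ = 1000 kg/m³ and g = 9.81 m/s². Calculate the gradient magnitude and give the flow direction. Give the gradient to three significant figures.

Total head at BH-1: h = 716.82 m (water level in the piezometer is the total head).
Pressure head at BH-3: ψ = P/(ρg) = 876.8×1000 / (1000 × 9.81) = 89.38 m.
Total head at BH-3: h = z + ψ = 624.10 + 89.38 = 713.48 m.
Head difference: h(BH-1) − h(BH-3) = 716.82 − 713.48 = 3.34 m.
Hydraulic gradient: i = |Δh| / L = 3.34 / 2335.6 = 0.00143.
Flow is from higher to lower head: from BH-1 toward BH-3, i.e. toward the east.

i ≈ 0.00143; groundwater flows toward the east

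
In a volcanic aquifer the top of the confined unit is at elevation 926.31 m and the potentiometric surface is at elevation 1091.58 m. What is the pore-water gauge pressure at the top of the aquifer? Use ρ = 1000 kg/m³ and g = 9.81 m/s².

Pressure head at the aquifer top: ψ = h − z = 1091.58 − 926.31 = 165.27 m.
P = ρgψ = 1000 × 9.81 × 165.27 = 1621299 Pa ≈ 1620 kPa.

P ≈ 1620 kPa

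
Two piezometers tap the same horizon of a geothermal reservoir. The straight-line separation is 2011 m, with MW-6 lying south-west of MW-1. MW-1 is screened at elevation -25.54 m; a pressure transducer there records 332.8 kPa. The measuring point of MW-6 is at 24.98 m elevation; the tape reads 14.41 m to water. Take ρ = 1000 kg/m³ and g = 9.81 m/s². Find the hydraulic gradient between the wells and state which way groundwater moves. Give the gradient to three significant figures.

i ≈ 0.00109; groundwater flows toward the north-east

Pressure head at MW-1: ψ = P/(ρg) = 332.8×1000 / (1000 × 9.81) = 33.92 m.
Total head at MW-1: h = z + ψ = -25.54 + 33.92 = 8.38 m.
Total head at MW-6: h = 24.98 − 14.41 = 10.57 m.
Head difference: h(MW-1) − h(MW-6) = 8.38 − 10.57 = -2.19 m.
Hydraulic gradient: i = |Δh| / L = 2.19 / 2011 = 0.00109.
Flow is from higher to lower head: from MW-6 toward MW-1, i.e. toward the north-east.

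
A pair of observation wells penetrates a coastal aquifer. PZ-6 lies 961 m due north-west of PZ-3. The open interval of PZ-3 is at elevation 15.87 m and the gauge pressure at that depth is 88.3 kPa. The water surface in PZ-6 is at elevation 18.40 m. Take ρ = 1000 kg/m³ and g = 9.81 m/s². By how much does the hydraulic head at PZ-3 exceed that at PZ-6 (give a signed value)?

Δh ≈ 6.47 m

Pressure head at PZ-3: ψ = P/(ρg) = 88.3×1000 / (1000 × 9.81) = 9.00 m.
Total head at PZ-3: h = z + ψ = 15.87 + 9.00 = 24.87 m.
Total head at PZ-6: h = 18.40 m (water level in the piezometer is the total head).
Head difference: h(PZ-3) − h(PZ-6) = 24.87 − 18.40 = 6.47 m.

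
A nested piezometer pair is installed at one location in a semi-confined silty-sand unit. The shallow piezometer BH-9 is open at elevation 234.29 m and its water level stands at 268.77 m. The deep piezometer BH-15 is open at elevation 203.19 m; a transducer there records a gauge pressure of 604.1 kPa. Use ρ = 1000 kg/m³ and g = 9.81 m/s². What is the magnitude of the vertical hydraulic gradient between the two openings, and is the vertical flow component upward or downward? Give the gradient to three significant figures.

|i_v| ≈ 0.129; vertical flow is downward

Total head at BH-9: h = 268.77 m (water level in the standpipe).
Pressure head at BH-15: ψ = P/(ρg) = 604.1×1000 / (1000 × 9.81) = 61.58 m.
Total head at BH-15: h = z + ψ = 203.19 + 61.58 = 264.77 m.
Δh = h(BH-9) − h(BH-15) = 268.77 − 264.77 = 4.00 m.
Vertical separation Δz = 234.29 − 203.19 = 31.10 m.
|i_v| = |Δh| / Δz = 4.00 / 31.10 = 0.129.
Head is higher in the shallow piezometer, so vertical flow is downward (recharge condition).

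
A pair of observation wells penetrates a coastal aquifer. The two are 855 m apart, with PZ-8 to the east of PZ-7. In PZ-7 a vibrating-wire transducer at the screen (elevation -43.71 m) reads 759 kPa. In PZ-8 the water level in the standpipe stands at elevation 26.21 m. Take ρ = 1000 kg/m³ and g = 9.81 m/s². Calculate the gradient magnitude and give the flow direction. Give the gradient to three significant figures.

i ≈ 0.00871; groundwater flows toward the east

Pressure head at PZ-7: ψ = P/(ρg) = 759×1000 / (1000 × 9.81) = 77.37 m.
Total head at PZ-7: h = z + ψ = -43.71 + 77.37 = 33.66 m.
Total head at PZ-8: h = 26.21 m (water level in the piezometer is the total head).
Head difference: h(PZ-7) − h(PZ-8) = 33.66 − 26.21 = 7.45 m.
Hydraulic gradient: i = |Δh| / L = 7.45 / 855 = 0.00871.
Flow is from higher to lower head: from PZ-7 toward PZ-8, i.e. toward the east.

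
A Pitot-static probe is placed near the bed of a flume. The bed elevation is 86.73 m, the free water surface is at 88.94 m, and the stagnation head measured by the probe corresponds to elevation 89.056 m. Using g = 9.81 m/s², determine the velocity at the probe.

Near the bed, under hydrostatic conditions, the piezometric head (z + ψ) equals the free-surface elevation, 88.94 m.
Velocity head = total − piezometric = 89.056 − 88.94 = 0.116 m.
v = √(2g·h_v) = √(2 × 9.81 × 0.116) = 1.51 m/s.

v ≈ 1.51 m/s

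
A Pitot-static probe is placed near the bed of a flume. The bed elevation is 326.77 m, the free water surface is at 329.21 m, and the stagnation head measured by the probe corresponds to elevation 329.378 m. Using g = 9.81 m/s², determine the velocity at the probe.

Near the bed, under hydrostatic conditions, the piezometric head (z + ψ) equals the free-surface elevation, 329.21 m.
Velocity head = total − piezometric = 329.378 − 329.21 = 0.168 m.
v = √(2g·h_v) = √(2 × 9.81 × 0.168) = 1.82 m/s.

v ≈ 1.82 m/s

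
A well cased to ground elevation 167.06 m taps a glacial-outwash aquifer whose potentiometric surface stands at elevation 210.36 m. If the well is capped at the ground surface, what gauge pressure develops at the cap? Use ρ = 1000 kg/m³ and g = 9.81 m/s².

Head above the cap: Δh = 210.36 − 167.06 = 43.30 m.
P = ρgΔh = 1000 × 9.81 × 43.30 = 424773 Pa ≈ 425 kPa.

P ≈ 425 kPa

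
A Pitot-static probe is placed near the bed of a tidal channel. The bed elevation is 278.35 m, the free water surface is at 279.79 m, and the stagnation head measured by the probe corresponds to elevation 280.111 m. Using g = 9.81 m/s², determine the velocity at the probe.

v ≈ 2.51 m/s

Near the bed, under hydrostatic conditions, the piezometric head (z + ψ) equals the free-surface elevation, 279.79 m.
Velocity head = total − piezometric = 280.111 − 279.79 = 0.321 m.
v = √(2g·h_v) = √(2 × 9.81 × 0.321) = 2.51 m/s.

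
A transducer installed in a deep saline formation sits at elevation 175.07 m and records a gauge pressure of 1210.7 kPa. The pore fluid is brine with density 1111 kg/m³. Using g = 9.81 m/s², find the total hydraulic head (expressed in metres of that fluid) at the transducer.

ψ = P/(ρg) = 1210.7×1000 / (1111 × 9.81) = 111.08 m.
h = z + ψ = 175.07 + 111.08 = 286.15 m.

h ≈ 286.15 m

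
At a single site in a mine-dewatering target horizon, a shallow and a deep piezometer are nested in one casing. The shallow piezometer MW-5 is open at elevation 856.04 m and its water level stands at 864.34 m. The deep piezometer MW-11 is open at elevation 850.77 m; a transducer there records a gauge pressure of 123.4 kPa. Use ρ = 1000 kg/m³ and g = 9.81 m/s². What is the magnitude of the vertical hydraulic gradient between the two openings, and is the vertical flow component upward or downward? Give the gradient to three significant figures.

|i_v| ≈ 0.188; vertical flow is downward

Total head at MW-5: h = 864.34 m (water level in the standpipe).
Pressure head at MW-11: ψ = P/(ρg) = 123.4×1000 / (1000 × 9.81) = 12.58 m.
Total head at MW-11: h = z + ψ = 850.77 + 12.58 = 863.35 m.
Δh = h(MW-5) − h(MW-11) = 864.34 − 863.35 = 0.99 m.
Vertical separation Δz = 856.04 − 850.77 = 5.27 m.
|i_v| = |Δh| / Δz = 0.99 / 5.27 = 0.188.
Head is higher in the shallow piezometer, so vertical flow is downward (recharge condition).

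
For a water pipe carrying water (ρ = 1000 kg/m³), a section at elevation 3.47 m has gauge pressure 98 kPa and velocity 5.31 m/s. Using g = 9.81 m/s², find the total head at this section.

h ≈ 14.90 m

Pressure head ψ = P/(ρg) = 98×1000 / (1000 × 9.81) = 9.99 m.
Velocity head = v²/(2g) = 5.31² / (2 × 9.81) = 1.437 m.
h = z + ψ + v²/(2g) = 3.47 + 9.99 + 1.437 = 14.90 m.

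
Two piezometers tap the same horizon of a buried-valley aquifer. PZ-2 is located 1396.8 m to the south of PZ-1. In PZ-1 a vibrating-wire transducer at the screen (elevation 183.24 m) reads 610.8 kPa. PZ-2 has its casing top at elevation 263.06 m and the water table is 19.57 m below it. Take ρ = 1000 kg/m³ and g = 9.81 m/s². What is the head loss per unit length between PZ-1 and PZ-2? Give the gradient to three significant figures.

i ≈ 0.00144 m/m

Pressure head at PZ-1: ψ = P/(ρg) = 610.8×1000 / (1000 × 9.81) = 62.26 m.
Total head at PZ-1: h = z + ψ = 183.24 + 62.26 = 245.50 m.
Total head at PZ-2: h = 263.06 − 19.57 = 243.49 m.
Head difference: h(PZ-1) − h(PZ-2) = 245.50 − 243.49 = 2.01 m.
Hydraulic gradient: i = |Δh| / L = 2.01 / 1396.8 = 0.00144.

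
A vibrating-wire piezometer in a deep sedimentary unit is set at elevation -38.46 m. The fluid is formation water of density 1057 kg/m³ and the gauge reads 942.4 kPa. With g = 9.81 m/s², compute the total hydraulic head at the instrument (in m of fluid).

h ≈ 52.42 m

ψ = P/(ρg) = 942.4×1000 / (1057 × 9.81) = 90.88 m.
h = z + ψ = -38.46 + 90.88 = 52.42 m.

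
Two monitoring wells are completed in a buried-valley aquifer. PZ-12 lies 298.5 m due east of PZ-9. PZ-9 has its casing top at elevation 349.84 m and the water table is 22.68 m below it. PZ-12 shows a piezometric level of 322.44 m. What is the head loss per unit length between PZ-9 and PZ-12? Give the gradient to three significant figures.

i ≈ 0.0158 m/m

Total head at PZ-9: h = 349.84 − 22.68 = 327.16 m.
Total head at PZ-12: h = 322.44 m (water level in the piezometer is the total head).
Head difference: h(PZ-9) − h(PZ-12) = 327.16 − 322.44 = 4.72 m.
Hydraulic gradient: i = |Δh| / L = 4.72 / 298.5 = 0.0158.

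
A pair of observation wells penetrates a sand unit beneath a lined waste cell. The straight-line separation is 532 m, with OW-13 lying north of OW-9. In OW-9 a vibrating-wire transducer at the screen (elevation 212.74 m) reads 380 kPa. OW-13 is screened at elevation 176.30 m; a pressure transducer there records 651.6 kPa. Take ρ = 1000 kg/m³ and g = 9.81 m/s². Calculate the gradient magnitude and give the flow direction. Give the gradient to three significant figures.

Pressure head at OW-9: ψ = P/(ρg) = 380×1000 / (1000 × 9.81) = 38.74 m.
Total head at OW-9: h = z + ψ = 212.74 + 38.74 = 251.48 m.
Pressure head at OW-13: ψ = P/(ρg) = 651.6×1000 / (1000 × 9.81) = 66.42 m.
Total head at OW-13: h = z + ψ = 176.30 + 66.42 = 242.72 m.
Head difference: h(OW-9) − h(OW-13) = 251.48 − 242.72 = 8.76 m.
Hydraulic gradient: i = |Δh| / L = 8.76 / 532 = 0.0165.
Flow is from higher to lower head: from OW-9 toward OW-13, i.e. toward the north.

i ≈ 0.0165; groundwater flows toward the north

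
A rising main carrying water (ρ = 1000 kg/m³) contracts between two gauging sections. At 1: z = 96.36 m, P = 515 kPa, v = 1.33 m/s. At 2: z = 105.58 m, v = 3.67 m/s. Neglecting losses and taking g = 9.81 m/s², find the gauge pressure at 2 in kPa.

P₂ ≈ 419 kPa

Pressure head at 1: ψ₁ = P₁/(ρg) = 515×1000 / (1000 × 9.81) = 52.50 m.
Velocity heads: v₁²/2g = 1.33²/19.62 = 0.090 m; v₂²/2g = 3.67²/19.62 = 0.686 m.
Total head H = z₁ + ψ₁ + v₁²/2g = 96.36 + 52.50 + 0.090 = 148.95 m.
ψ₂ = H − z₂ − v₂²/2g = 148.95 − 105.58 − 0.686 = 42.68 m.
P₂ = ρgψ₂ = 1000 × 9.81 × 42.68 ≈ 419 kPa.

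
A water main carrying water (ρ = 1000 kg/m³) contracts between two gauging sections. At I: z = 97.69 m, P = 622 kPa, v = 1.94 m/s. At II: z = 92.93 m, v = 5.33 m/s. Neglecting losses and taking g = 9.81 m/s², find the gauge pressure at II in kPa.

Pressure head at I: ψ₁ = P₁/(ρg) = 622×1000 / (1000 × 9.81) = 63.40 m.
Velocity heads: v₁²/2g = 1.94²/19.62 = 0.192 m; v₂²/2g = 5.33²/19.62 = 1.448 m.
Total head H = z₁ + ψ₁ + v₁²/2g = 97.69 + 63.40 + 0.192 = 161.28 m.
ψ₂ = H − z₂ − v₂²/2g = 161.28 − 92.93 − 1.448 = 66.90 m.
P₂ = ρgψ₂ = 1000 × 9.81 × 66.90 ≈ 656 kPa.

P₂ ≈ 656 kPa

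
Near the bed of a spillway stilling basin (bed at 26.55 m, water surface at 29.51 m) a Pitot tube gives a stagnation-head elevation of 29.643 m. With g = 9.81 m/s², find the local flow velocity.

v ≈ 1.62 m/s

Near the bed, under hydrostatic conditions, the piezometric head (z + ψ) equals the free-surface elevation, 29.51 m.
Velocity head = total − piezometric = 29.643 − 29.51 = 0.133 m.
v = √(2g·h_v) = √(2 × 9.81 × 0.133) = 1.62 m/s.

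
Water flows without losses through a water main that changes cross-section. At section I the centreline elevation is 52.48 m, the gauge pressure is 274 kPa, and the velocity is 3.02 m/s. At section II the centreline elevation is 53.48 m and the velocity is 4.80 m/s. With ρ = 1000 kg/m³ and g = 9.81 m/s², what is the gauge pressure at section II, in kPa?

Pressure head at I: ψ₁ = P₁/(ρg) = 274×1000 / (1000 × 9.81) = 27.93 m.
Velocity heads: v₁²/2g = 3.02²/19.62 = 0.465 m; v₂²/2g = 4.80²/19.62 = 1.174 m.
Total head H = z₁ + ψ₁ + v₁²/2g = 52.48 + 27.93 + 0.465 = 80.88 m.
ψ₂ = H − z₂ − v₂²/2g = 80.88 − 53.48 − 1.174 = 26.23 m.
P₂ = ρgψ₂ = 1000 × 9.81 × 26.23 ≈ 257 kPa.

P₂ ≈ 257 kPa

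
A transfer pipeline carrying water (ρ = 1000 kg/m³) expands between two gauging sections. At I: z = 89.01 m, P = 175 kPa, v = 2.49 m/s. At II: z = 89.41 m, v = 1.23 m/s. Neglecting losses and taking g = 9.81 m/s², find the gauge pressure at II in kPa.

Pressure head at I: ψ₁ = P₁/(ρg) = 175×1000 / (1000 × 9.81) = 17.84 m.
Velocity heads: v₁²/2g = 2.49²/19.62 = 0.316 m; v₂²/2g = 1.23²/19.62 = 0.077 m.
Total head H = z₁ + ψ₁ + v₁²/2g = 89.01 + 17.84 + 0.316 = 107.17 m.
ψ₂ = H − z₂ − v₂²/2g = 107.17 − 89.41 − 0.077 = 17.68 m.
P₂ = ρgψ₂ = 1000 × 9.81 × 17.68 ≈ 173 kPa.

P₂ ≈ 173 kPa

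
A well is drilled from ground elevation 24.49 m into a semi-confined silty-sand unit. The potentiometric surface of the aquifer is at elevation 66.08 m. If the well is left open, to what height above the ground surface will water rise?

≈ 41.59 m above ground

Water rises to the potentiometric surface, so the rise above ground = 66.08 − 24.49 = 41.59 m.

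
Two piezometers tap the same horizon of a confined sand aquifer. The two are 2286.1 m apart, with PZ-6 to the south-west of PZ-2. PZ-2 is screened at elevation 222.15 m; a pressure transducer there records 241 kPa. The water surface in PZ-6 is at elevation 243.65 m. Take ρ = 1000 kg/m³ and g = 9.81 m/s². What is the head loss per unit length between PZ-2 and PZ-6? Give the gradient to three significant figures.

i ≈ 0.00134 m/m

Pressure head at PZ-2: ψ = P/(ρg) = 241×1000 / (1000 × 9.81) = 24.57 m.
Total head at PZ-2: h = z + ψ = 222.15 + 24.57 = 246.72 m.
Total head at PZ-6: h = 243.65 m (water level in the piezometer is the total head).
Head difference: h(PZ-2) − h(PZ-6) = 246.72 − 243.65 = 3.07 m.
Hydraulic gradient: i = |Δh| / L = 3.07 / 2286.1 = 0.00134.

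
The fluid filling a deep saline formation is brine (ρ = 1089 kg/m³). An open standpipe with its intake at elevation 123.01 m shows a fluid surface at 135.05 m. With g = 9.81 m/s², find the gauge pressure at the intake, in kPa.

Pressure head ψ = h − z = 135.05 − 123.01 = 12.04 m.
P = ρgψ = 1089 × 9.81 × 12.04 = 128624 Pa ≈ 129 kPa.

P ≈ 129 kPa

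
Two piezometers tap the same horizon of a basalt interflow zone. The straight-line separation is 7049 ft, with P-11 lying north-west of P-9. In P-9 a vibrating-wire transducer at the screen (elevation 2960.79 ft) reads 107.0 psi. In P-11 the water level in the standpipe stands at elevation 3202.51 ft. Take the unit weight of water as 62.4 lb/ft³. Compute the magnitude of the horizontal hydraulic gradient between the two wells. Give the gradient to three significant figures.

Pressure head at P-9: ψ = 144·P/γ = 144 × 107.0 / 62.4 = 246.92 ft.
Total head at P-9: h = z + ψ = 2960.79 + 246.92 = 3207.71 ft.
Total head at P-11: h = 3202.51 ft (water level in the piezometer is the total head).
Head difference: h(P-9) − h(P-11) = 3207.71 − 3202.51 = 5.20 ft.
Hydraulic gradient: i = |Δh| / L = 5.20 / 7049 = 0.000738.

i ≈ 0.000738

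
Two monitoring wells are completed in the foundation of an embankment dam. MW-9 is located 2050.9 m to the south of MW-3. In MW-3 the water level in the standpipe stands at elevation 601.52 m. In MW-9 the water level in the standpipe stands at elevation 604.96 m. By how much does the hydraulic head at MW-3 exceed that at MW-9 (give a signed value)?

Total head at MW-3: h = 601.52 m (water level in the piezometer is the total head).
Total head at MW-9: h = 604.96 m (water level in the piezometer is the total head).
Head difference: h(MW-3) − h(MW-9) = 601.52 − 604.96 = -3.44 m.

Δh ≈ -3.44 m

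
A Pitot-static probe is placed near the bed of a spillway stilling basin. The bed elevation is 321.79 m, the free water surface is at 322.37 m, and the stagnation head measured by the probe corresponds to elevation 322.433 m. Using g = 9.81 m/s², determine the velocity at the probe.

Near the bed, under hydrostatic conditions, the piezometric head (z + ψ) equals the free-surface elevation, 322.37 m.
Velocity head = total − piezometric = 322.433 − 322.37 = 0.063 m.
v = √(2g·h_v) = √(2 × 9.81 × 0.063) = 1.11 m/s.

v ≈ 1.11 m/s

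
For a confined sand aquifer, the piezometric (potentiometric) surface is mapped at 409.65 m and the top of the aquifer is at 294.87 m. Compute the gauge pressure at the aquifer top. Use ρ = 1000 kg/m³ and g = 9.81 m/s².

P ≈ 1130 kPa

Pressure head at the aquifer top: ψ = h − z = 409.65 − 294.87 = 114.78 m.
P = ρgψ = 1000 × 9.81 × 114.78 = 1125992 Pa ≈ 1130 kPa.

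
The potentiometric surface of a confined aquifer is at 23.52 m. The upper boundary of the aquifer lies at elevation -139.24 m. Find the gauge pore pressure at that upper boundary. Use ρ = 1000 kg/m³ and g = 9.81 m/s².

P ≈ 1600 kPa

Pressure head at the aquifer top: ψ = h − z = 23.52 − (-139.24) = 162.76 m.
P = ρgψ = 1000 × 9.81 × 162.76 = 1596676 Pa ≈ 1600 kPa.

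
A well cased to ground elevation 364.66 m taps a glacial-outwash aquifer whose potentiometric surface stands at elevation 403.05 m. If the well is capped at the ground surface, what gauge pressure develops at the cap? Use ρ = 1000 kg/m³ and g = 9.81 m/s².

Head above the cap: Δh = 403.05 − 364.66 = 38.39 m.
P = ρgΔh = 1000 × 9.81 × 38.39 = 376606 Pa ≈ 377 kPa.

P ≈ 377 kPa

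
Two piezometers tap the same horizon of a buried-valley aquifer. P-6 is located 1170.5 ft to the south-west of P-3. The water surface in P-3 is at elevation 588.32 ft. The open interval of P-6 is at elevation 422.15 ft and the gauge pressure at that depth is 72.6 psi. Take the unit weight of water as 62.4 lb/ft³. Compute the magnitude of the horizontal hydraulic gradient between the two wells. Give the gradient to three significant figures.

i ≈ 0.00117

Total head at P-3: h = 588.32 ft (water level in the piezometer is the total head).
Pressure head at P-6: ψ = 144·P/γ = 144 × 72.6 / 62.4 = 167.54 ft.
Total head at P-6: h = z + ψ = 422.15 + 167.54 = 589.69 ft.
Head difference: h(P-3) − h(P-6) = 588.32 − 589.69 = -1.37 ft.
Hydraulic gradient: i = |Δh| / L = 1.37 / 1170.5 = 0.00117.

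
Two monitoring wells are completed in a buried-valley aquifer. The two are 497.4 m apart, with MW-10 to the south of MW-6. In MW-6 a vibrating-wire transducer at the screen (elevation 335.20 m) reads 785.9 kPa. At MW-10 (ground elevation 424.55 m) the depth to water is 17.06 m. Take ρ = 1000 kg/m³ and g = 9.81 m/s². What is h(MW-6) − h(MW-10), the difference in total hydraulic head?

Δh ≈ 7.82 m

Pressure head at MW-6: ψ = P/(ρg) = 785.9×1000 / (1000 × 9.81) = 80.11 m.
Total head at MW-6: h = z + ψ = 335.20 + 80.11 = 415.31 m.
Total head at MW-10: h = 424.55 − 17.06 = 407.49 m.
Head difference: h(MW-6) − h(MW-10) = 415.31 − 407.49 = 7.82 m.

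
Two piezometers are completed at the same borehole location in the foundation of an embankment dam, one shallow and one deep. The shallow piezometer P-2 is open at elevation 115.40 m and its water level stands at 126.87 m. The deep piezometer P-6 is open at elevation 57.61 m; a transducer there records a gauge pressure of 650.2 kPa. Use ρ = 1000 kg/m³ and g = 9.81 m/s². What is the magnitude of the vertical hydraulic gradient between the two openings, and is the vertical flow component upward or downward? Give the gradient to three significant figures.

|i_v| ≈ 0.0516; vertical flow is downward

Total head at P-2: h = 126.87 m (water level in the standpipe).
Pressure head at P-6: ψ = P/(ρg) = 650.2×1000 / (1000 × 9.81) = 66.28 m.
Total head at P-6: h = z + ψ = 57.61 + 66.28 = 123.89 m.
Δh = h(P-2) − h(P-6) = 126.87 − 123.89 = 2.98 m.
Vertical separation Δz = 115.40 − 57.61 = 57.79 m.
|i_v| = |Δh| / Δz = 2.98 / 57.79 = 0.0516.
Head is higher in the shallow piezometer, so vertical flow is downward (recharge condition).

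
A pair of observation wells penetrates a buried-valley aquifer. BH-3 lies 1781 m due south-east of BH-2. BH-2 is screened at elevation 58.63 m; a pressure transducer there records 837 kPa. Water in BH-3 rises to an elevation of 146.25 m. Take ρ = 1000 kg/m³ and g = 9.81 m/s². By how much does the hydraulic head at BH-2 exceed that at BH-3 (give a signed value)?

Δh ≈ -2.30 m

Pressure head at BH-2: ψ = P/(ρg) = 837×1000 / (1000 × 9.81) = 85.32 m.
Total head at BH-2: h = z + ψ = 58.63 + 85.32 = 143.95 m.
Total head at BH-3: h = 146.25 m (water level in the piezometer is the total head).
Head difference: h(BH-2) − h(BH-3) = 143.95 − 146.25 = -2.30 m.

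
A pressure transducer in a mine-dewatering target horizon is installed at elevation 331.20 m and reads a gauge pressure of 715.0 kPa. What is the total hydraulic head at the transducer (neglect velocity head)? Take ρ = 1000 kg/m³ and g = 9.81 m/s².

h ≈ 404.08 m

ψ = P/(ρg) = 715.0×1000 / (1000 × 9.81) = 72.88 m.
h = z + ψ = 331.20 + 72.88 = 404.08 m.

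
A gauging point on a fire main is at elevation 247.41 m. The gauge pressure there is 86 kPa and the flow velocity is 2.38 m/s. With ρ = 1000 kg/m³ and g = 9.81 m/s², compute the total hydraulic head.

h ≈ 256.47 m

Pressure head ψ = P/(ρg) = 86×1000 / (1000 × 9.81) = 8.77 m.
Velocity head = v²/(2g) = 2.38² / (2 × 9.81) = 0.289 m.
h = z + ψ + v²/(2g) = 247.41 + 8.77 + 0.289 = 256.47 m.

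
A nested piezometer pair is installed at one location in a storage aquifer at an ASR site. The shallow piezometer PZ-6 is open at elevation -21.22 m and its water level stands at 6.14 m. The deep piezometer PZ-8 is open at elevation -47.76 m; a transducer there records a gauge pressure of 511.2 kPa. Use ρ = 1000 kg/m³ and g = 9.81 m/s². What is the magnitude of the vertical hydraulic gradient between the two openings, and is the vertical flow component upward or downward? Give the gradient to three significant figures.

|i_v| ≈ 0.0674; vertical flow is downward

Total head at PZ-6: h = 6.14 m (water level in the standpipe).
Pressure head at PZ-8: ψ = P/(ρg) = 511.2×1000 / (1000 × 9.81) = 52.11 m.
Total head at PZ-8: h = z + ψ = -47.76 + 52.11 = 4.35 m.
Δh = h(PZ-6) − h(PZ-8) = 6.14 − 4.35 = 1.79 m.
Vertical separation Δz = -21.22 − (-47.76) = 26.54 m.
|i_v| = |Δh| / Δz = 1.79 / 26.54 = 0.0674.
Head is higher in the shallow piezometer, so vertical flow is downward (recharge condition).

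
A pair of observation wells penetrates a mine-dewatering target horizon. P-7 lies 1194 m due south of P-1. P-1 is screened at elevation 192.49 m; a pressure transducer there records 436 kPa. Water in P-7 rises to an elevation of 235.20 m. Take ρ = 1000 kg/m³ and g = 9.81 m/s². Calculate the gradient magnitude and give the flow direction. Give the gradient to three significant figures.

i ≈ 0.00145; groundwater flows toward the south

Pressure head at P-1: ψ = P/(ρg) = 436×1000 / (1000 × 9.81) = 44.44 m.
Total head at P-1: h = z + ψ = 192.49 + 44.44 = 236.93 m.
Total head at P-7: h = 235.20 m (water level in the piezometer is the total head).
Head difference: h(P-1) − h(P-7) = 236.93 − 235.20 = 1.73 m.
Hydraulic gradient: i = |Δh| / L = 1.73 / 1194 = 0.00145.
Flow is from higher to lower head: from P-1 toward P-7, i.e. toward the south.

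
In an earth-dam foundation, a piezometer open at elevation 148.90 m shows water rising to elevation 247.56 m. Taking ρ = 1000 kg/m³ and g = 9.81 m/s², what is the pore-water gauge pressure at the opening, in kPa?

Pressure head ψ = h − z = 247.56 − 148.90 = 98.66 m.
P = ρgψ = 1000 × 9.81 × 98.66 = 967855 Pa ≈ 968 kPa.

P ≈ 968 kPa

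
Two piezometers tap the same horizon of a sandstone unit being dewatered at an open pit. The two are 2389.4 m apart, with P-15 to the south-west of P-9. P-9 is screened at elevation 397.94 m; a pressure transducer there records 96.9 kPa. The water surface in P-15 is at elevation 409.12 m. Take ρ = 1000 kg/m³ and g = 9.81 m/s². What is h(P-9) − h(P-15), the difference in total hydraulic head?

Pressure head at P-9: ψ = P/(ρg) = 96.9×1000 / (1000 × 9.81) = 9.88 m.
Total head at P-9: h = z + ψ = 397.94 + 9.88 = 407.82 m.
Total head at P-15: h = 409.12 m (water level in the piezometer is the total head).
Head difference: h(P-9) − h(P-15) = 407.82 − 409.12 = -1.30 m.

Δh ≈ -1.30 m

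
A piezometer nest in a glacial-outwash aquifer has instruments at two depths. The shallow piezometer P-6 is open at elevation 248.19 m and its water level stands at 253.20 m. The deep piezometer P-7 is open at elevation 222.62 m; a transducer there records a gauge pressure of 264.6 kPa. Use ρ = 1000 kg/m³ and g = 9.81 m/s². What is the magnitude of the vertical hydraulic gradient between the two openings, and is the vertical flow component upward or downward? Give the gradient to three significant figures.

Total head at P-6: h = 253.20 m (water level in the standpipe).
Pressure head at P-7: ψ = P/(ρg) = 264.6×1000 / (1000 × 9.81) = 26.97 m.
Total head at P-7: h = z + ψ = 222.62 + 26.97 = 249.59 m.
Δh = h(P-6) − h(P-7) = 253.20 − 249.59 = 3.61 m.
Vertical separation Δz = 248.19 − 222.62 = 25.57 m.
|i_v| = |Δh| / Δz = 3.61 / 25.57 = 0.141.
Head is higher in the shallow piezometer, so vertical flow is downward (recharge condition).

|i_v| ≈ 0.141; vertical flow is downward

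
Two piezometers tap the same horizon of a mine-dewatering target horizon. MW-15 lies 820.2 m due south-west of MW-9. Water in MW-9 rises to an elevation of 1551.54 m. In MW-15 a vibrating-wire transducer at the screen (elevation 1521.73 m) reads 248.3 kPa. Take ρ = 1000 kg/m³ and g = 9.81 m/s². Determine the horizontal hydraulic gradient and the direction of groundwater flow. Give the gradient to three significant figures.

Total head at MW-9: h = 1551.54 m (water level in the piezometer is the total head).
Pressure head at MW-15: ψ = P/(ρg) = 248.3×1000 / (1000 × 9.81) = 25.31 m.
Total head at MW-15: h = z + ψ = 1521.73 + 25.31 = 1547.04 m.
Head difference: h(MW-9) − h(MW-15) = 1551.54 − 1547.04 = 4.50 m.
Hydraulic gradient: i = |Δh| / L = 4.50 / 820.2 = 0.00549.
Flow is from higher to lower head: from MW-9 toward MW-15, i.e. toward the south-west.

i ≈ 0.00549; groundwater flows toward the south-west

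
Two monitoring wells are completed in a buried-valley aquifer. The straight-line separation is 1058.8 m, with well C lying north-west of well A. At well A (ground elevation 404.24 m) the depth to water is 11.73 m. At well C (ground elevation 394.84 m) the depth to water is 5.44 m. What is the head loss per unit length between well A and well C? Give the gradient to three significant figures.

i ≈ 0.00294 m/m

Total head at well A: h = 404.24 − 11.73 = 392.51 m.
Total head at well C: h = 394.84 − 5.44 = 389.40 m.
Head difference: h(well A) − h(well C) = 392.51 − 389.40 = 3.11 m.
Hydraulic gradient: i = |Δh| / L = 3.11 / 1058.8 = 0.00294.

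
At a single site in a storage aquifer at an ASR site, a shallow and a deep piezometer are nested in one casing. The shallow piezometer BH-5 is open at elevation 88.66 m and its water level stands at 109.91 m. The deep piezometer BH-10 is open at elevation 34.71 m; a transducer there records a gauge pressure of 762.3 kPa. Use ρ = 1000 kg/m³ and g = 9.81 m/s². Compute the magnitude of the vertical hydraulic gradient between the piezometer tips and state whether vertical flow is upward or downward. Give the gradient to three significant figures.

|i_v| ≈ 0.0465; vertical flow is upward

Total head at BH-5: h = 109.91 m (water level in the standpipe).
Pressure head at BH-10: ψ = P/(ρg) = 762.3×1000 / (1000 × 9.81) = 77.71 m.
Total head at BH-10: h = z + ψ = 34.71 + 77.71 = 112.42 m.
Δh = h(BH-5) − h(BH-10) = 109.91 − 112.42 = -2.51 m.
Vertical separation Δz = 88.66 − 34.71 = 53.95 m.
|i_v| = |Δh| / Δz = 2.51 / 53.95 = 0.0465.
Head is higher in the deep piezometer, so vertical flow is upward (discharge condition).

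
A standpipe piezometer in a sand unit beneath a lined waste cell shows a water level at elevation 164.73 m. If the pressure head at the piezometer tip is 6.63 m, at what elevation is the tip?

z = h − ψ = 164.73 − 6.63 = 158.10 m.

z ≈ 158.10 m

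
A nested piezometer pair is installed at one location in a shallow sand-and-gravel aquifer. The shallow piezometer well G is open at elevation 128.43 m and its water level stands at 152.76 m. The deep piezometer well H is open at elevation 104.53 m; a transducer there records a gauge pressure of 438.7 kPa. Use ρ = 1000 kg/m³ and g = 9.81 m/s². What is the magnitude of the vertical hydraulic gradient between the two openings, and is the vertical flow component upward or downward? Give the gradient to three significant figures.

|i_v| ≈ 0.147; vertical flow is downward

Total head at well G: h = 152.76 m (water level in the standpipe).
Pressure head at well H: ψ = P/(ρg) = 438.7×1000 / (1000 × 9.81) = 44.72 m.
Total head at well H: h = z + ψ = 104.53 + 44.72 = 149.25 m.
Δh = h(well G) − h(well H) = 152.76 − 149.25 = 3.51 m.
Vertical separation Δz = 128.43 − 104.53 = 23.90 m.
|i_v| = |Δh| / Δz = 3.51 / 23.90 = 0.147.
Head is higher in the shallow piezometer, so vertical flow is downward (recharge condition).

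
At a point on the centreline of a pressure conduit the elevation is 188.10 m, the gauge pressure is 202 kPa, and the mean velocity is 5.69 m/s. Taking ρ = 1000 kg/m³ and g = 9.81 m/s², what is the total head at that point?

h ≈ 210.34 m

Pressure head ψ = P/(ρg) = 202×1000 / (1000 × 9.81) = 20.59 m.
Velocity head = v²/(2g) = 5.69² / (2 × 9.81) = 1.650 m.
h = z + ψ + v²/(2g) = 188.10 + 20.59 + 1.650 = 210.34 m.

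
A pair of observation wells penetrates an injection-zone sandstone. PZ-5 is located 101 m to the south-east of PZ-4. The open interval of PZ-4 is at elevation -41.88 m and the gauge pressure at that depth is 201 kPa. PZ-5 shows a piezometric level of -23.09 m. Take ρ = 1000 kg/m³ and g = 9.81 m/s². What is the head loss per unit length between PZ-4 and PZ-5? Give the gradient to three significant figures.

i ≈ 0.0168 m/m

Pressure head at PZ-4: ψ = P/(ρg) = 201×1000 / (1000 × 9.81) = 20.49 m.
Total head at PZ-4: h = z + ψ = -41.88 + 20.49 = -21.39 m.
Total head at PZ-5: h = -23.09 m (water level in the piezometer is the total head).
Head difference: h(PZ-4) − h(PZ-5) = -21.39 − (-23.09) = 1.70 m.
Hydraulic gradient: i = |Δh| / L = 1.70 / 101 = 0.0168.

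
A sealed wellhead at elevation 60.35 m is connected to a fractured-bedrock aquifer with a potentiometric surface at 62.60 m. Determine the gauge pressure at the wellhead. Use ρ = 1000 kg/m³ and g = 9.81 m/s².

P ≈ 22.1 kPa

Head above the cap: Δh = 62.60 − 60.35 = 2.25 m.
P = ρgΔh = 1000 × 9.81 × 2.25 = 22072 Pa ≈ 22.1 kPa.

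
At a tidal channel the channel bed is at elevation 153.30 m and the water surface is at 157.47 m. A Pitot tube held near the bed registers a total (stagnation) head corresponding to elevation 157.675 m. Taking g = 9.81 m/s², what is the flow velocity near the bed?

v ≈ 2.01 m/s

Near the bed, under hydrostatic conditions, the piezometric head (z + ψ) equals the free-surface elevation, 157.47 m.
Velocity head = total − piezometric = 157.675 − 157.47 = 0.205 m.
v = √(2g·h_v) = √(2 × 9.81 × 0.205) = 2.01 m/s.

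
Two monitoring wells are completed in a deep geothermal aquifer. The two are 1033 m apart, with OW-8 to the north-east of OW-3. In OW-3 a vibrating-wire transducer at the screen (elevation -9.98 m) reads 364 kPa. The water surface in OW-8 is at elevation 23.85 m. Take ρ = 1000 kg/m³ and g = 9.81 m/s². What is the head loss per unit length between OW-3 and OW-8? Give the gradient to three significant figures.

Pressure head at OW-3: ψ = P/(ρg) = 364×1000 / (1000 × 9.81) = 37.10 m.
Total head at OW-3: h = z + ψ = -9.98 + 37.10 = 27.12 m.
Total head at OW-8: h = 23.85 m (water level in the piezometer is the total head).
Head difference: h(OW-3) − h(OW-8) = 27.12 − 23.85 = 3.27 m.
Hydraulic gradient: i = |Δh| / L = 3.27 / 1033 = 0.00317.

i ≈ 0.00317 m/m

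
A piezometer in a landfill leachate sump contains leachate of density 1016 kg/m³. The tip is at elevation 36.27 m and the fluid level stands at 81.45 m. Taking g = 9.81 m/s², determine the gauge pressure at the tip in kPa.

P ≈ 450 kPa

Pressure head ψ = h − z = 81.45 − 36.27 = 45.18 m.
P = ρgψ = 1016 × 9.81 × 45.18 = 450307 Pa ≈ 450 kPa.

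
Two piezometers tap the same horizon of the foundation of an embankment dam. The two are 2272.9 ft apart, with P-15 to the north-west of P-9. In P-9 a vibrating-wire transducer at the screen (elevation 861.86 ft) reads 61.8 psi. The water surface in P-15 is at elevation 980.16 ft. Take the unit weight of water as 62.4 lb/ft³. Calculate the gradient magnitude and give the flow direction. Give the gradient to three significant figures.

i ≈ 0.0107; groundwater flows toward the north-west

Pressure head at P-9: ψ = 144·P/γ = 144 × 61.8 / 62.4 = 142.62 ft.
Total head at P-9: h = z + ψ = 861.86 + 142.62 = 1004.48 ft.
Total head at P-15: h = 980.16 ft (water level in the piezometer is the total head).
Head difference: h(P-9) − h(P-15) = 1004.48 − 980.16 = 24.32 ft.
Hydraulic gradient: i = |Δh| / L = 24.32 / 2272.9 = 0.0107.
Flow is from higher to lower head: from P-9 toward P-15, i.e. toward the north-west.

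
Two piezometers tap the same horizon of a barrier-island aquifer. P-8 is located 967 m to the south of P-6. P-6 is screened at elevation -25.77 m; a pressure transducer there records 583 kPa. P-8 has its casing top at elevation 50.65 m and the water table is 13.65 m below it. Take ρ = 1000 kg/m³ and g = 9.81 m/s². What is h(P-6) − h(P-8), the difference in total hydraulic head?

Pressure head at P-6: ψ = P/(ρg) = 583×1000 / (1000 × 9.81) = 59.43 m.
Total head at P-6: h = z + ψ = -25.77 + 59.43 = 33.66 m.
Total head at P-8: h = 50.65 − 13.65 = 37.00 m.
Head difference: h(P-6) − h(P-8) = 33.66 − 37.00 = -3.34 m.

Δh ≈ -3.34 m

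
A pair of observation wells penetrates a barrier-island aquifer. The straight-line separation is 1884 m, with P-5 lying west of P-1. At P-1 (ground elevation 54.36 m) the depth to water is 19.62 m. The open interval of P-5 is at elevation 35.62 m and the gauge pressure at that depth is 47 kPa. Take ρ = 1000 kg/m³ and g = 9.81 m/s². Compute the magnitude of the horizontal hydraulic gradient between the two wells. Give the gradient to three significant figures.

i ≈ 0.00301

Total head at P-1: h = 54.36 − 19.62 = 34.74 m.
Pressure head at P-5: ψ = P/(ρg) = 47×1000 / (1000 × 9.81) = 4.79 m.
Total head at P-5: h = z + ψ = 35.62 + 4.79 = 40.41 m.
Head difference: h(P-1) − h(P-5) = 34.74 − 40.41 = -5.67 m.
Hydraulic gradient: i = |Δh| / L = 5.67 / 1884 = 0.00301.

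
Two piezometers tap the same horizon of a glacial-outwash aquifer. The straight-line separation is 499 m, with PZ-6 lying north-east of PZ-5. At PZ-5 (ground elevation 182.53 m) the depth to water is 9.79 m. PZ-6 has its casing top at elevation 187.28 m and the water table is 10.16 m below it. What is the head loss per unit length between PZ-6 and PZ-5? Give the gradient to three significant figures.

i ≈ 0.00878 m/m

Total head at PZ-5: h = 182.53 − 9.79 = 172.74 m.
Total head at PZ-6: h = 187.28 − 10.16 = 177.12 m.
Head difference: h(PZ-5) − h(PZ-6) = 172.74 − 177.12 = -4.38 m.
Hydraulic gradient: i = |Δh| / L = 4.38 / 499 = 0.00878.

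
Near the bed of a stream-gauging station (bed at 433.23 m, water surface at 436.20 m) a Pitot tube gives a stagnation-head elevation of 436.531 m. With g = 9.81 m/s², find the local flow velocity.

Near the bed, under hydrostatic conditions, the piezometric head (z + ψ) equals the free-surface elevation, 436.20 m.
Velocity head = total − piezometric = 436.531 − 436.20 = 0.331 m.
v = √(2g·h_v) = √(2 × 9.81 × 0.331) = 2.55 m/s.

v ≈ 2.55 m/s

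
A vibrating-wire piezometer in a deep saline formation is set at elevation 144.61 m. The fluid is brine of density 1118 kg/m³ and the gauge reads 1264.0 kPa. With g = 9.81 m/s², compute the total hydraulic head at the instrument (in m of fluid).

h ≈ 259.86 m

ψ = P/(ρg) = 1264.0×1000 / (1118 × 9.81) = 115.25 m.
h = z + ψ = 144.61 + 115.25 = 259.86 m.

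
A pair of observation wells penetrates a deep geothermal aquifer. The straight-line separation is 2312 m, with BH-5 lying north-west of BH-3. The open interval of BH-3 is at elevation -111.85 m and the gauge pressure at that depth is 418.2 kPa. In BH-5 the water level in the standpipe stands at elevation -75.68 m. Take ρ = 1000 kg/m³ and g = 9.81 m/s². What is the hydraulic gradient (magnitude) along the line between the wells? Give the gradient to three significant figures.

Pressure head at BH-3: ψ = P/(ρg) = 418.2×1000 / (1000 × 9.81) = 42.63 m.
Total head at BH-3: h = z + ψ = -111.85 + 42.63 = -69.22 m.
Total head at BH-5: h = -75.68 m (water level in the piezometer is the total head).
Head difference: h(BH-3) − h(BH-5) = -69.22 − (-75.68) = 6.46 m.
Hydraulic gradient: i = |Δh| / L = 6.46 / 2312 = 0.00279.

i ≈ 0.00279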